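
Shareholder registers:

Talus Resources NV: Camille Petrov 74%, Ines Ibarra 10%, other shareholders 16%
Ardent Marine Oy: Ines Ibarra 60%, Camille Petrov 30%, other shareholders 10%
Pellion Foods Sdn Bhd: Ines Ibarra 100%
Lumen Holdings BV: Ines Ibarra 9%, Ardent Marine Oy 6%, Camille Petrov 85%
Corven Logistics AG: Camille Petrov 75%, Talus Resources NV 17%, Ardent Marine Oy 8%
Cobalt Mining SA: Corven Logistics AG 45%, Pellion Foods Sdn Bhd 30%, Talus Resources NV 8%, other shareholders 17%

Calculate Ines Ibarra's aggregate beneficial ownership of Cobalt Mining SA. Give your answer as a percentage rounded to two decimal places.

Ines reaches Cobalt along 4 paths.
Via Talus → Corven: 10% × 17% × 45% = 0.765%.
Via Ardent → Corven: 60% × 8% × 45% = 2.16%.
Via Pellion: 100% × 30% = 30%.
Via Talus: 10% × 8% = 0.8%.
Total: 0.765% + 2.16% + 30% + 0.8% = 33.725%.
Rounded: 33.73%.

33.73%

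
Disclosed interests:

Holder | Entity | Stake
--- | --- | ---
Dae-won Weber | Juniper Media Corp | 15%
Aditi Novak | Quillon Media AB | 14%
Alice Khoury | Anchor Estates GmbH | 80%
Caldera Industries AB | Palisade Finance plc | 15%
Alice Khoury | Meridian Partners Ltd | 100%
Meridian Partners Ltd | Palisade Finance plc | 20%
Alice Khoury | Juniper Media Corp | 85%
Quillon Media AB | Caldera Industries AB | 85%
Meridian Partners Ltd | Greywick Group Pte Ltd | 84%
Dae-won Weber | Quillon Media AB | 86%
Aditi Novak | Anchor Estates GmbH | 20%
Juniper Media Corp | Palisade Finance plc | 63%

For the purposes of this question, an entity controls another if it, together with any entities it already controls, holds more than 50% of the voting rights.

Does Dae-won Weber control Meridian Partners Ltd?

No

Dae-won holds 86% of Quillon, so Dae-won controls Quillon.
Quillon holds 85% of Caldera, so Dae-won controls Caldera.
Neither Dae-won nor any entity Dae-won controls holds any voting interest in Meridian.
So Dae-won does not control Meridian.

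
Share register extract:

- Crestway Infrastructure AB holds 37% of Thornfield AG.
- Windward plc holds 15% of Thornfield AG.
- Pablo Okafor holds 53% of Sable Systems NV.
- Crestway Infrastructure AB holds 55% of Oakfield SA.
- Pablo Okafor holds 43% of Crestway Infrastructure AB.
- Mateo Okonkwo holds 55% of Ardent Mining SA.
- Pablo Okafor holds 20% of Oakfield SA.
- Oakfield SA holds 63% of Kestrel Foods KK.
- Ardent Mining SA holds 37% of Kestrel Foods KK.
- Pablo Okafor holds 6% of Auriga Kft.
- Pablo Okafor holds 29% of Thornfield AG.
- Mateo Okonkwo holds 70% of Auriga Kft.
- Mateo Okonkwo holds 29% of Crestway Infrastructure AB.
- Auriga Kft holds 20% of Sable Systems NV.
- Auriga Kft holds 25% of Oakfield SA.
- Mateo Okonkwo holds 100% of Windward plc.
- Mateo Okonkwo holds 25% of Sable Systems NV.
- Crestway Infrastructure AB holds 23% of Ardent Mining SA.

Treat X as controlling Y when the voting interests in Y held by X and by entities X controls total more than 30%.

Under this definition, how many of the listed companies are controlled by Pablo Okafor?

Pablo holds 43% of Crestway, so Pablo controls Crestway.
Crestway and Pablo together hold 55% + 20% = 75% of Oakfield, so Pablo controls Oakfield.
Pablo holds 53% of Sable, so Pablo controls Sable.
Oakfield holds 63% of Kestrel, so Pablo controls Kestrel.
Crestway and Pablo together hold 37% + 29% = 66% of Thornfield, so Pablo controls Thornfield.
No other company's threshold is met.
Pablo controls 5 companies.

5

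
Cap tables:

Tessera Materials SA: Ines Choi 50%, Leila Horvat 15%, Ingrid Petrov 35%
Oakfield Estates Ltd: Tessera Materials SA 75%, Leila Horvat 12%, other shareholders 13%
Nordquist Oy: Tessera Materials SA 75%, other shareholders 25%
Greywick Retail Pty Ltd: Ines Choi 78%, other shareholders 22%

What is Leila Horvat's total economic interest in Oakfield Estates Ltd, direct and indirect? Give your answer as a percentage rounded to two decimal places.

Leila reaches Oakfield along 2 paths.
Via Tessera: 15% × 75% = 11.25%.
Direct stake: 12% = 12%.
Total: 11.25% + 12% = 23.25%.

23.25%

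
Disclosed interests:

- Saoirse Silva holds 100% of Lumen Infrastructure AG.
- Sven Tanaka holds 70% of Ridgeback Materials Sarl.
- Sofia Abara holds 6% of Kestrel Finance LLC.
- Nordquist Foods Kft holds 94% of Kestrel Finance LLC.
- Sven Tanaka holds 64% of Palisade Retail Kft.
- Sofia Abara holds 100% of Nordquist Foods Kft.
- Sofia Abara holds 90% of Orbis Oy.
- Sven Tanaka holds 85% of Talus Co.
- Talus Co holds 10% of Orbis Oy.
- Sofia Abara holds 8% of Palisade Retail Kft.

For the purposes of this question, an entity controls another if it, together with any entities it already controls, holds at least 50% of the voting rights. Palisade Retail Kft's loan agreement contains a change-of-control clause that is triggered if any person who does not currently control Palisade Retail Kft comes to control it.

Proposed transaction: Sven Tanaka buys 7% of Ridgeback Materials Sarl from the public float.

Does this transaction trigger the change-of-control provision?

No

The purchase changes only Sven's holdings, so Sven is the only person who could newly come to control Palisade.
Sven holds 64% of Palisade, so Sven controls Palisade.
So Sven already controls Palisade before the transaction.
After the purchase, Sven's direct stake in Ridgeback rises to 70% + 7% = 77%.
Sven controlled Palisade already, so this is not a new person acquiring control; every other person's position is unchanged or reduced.
No new person acquires control, so the clause is not triggered.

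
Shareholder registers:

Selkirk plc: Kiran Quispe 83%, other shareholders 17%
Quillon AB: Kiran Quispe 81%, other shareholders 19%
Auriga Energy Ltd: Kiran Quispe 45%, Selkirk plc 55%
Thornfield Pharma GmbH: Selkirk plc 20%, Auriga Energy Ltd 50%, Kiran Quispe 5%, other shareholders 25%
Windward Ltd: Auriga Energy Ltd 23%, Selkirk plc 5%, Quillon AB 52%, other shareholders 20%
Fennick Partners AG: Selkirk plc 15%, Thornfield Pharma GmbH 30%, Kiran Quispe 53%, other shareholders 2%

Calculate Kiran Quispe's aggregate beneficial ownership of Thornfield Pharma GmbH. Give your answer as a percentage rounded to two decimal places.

Kiran reaches Thornfield along 4 paths.
Via Selkirk: 83% × 20% = 16.6%.
Via Auriga: 45% × 50% = 22.5%.
Via Selkirk → Auriga: 83% × 55% × 50% = 22.825%.
Direct stake: 5% = 5%.
Total: 16.6% + 22.5% + 22.825% + 5% = 66.925%.
Rounded: 66.93%.

66.93%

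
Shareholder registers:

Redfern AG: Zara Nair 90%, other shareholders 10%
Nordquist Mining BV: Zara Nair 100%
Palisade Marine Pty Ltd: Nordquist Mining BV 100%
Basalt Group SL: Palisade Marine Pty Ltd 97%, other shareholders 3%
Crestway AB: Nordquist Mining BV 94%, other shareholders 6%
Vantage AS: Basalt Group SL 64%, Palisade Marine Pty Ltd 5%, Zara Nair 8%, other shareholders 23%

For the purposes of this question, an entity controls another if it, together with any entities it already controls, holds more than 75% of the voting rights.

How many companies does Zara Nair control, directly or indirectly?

6

Zara holds 90% of Redfern, so Zara controls Redfern.
Zara holds 100% of Nordquist, so Zara controls Nordquist.
Nordquist holds 100% of Palisade, so Zara controls Palisade.
Palisade holds 97% of Basalt, so Zara controls Basalt.
Nordquist holds 94% of Crestway, so Zara controls Crestway.
Basalt and Palisade and Zara together hold 64% + 5% + 8% = 77% of Vantage, so Zara controls Vantage.
Zara controls 6 companies.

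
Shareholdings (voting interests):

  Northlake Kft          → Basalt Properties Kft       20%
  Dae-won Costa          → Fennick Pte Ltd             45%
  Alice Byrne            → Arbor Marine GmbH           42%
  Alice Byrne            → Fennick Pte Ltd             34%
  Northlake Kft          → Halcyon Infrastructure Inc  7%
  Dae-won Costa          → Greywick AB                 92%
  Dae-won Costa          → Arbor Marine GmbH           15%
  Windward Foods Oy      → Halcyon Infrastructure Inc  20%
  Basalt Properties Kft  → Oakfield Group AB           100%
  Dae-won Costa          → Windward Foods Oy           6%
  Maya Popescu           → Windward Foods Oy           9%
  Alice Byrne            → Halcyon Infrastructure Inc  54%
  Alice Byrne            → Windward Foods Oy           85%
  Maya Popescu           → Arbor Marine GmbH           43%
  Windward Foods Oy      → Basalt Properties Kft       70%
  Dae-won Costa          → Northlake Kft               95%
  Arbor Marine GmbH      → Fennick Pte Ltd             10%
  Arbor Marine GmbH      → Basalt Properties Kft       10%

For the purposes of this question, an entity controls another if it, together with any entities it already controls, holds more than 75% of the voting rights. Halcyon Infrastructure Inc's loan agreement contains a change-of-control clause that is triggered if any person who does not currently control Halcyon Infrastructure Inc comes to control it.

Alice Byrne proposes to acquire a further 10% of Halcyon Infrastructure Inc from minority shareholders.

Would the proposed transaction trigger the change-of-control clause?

The purchase changes only Alice's holdings, so Alice is the only person who could newly come to control Halcyon.
Alice holds 85% of Windward, so Alice controls Windward.
In Halcyon, Alice's side holds only 54% + 20% = 74%, not > 75%.
So before the transaction, Alice does not control Halcyon.
After the purchase, Alice's direct stake in Halcyon rises to 54% + 10% = 64%.
Alice and Windward together hold 64% + 20% = 84% of Halcyon, so Alice controls Halcyon.
Alice did not control Halcyon before and does after, so the clause is triggered.

Yes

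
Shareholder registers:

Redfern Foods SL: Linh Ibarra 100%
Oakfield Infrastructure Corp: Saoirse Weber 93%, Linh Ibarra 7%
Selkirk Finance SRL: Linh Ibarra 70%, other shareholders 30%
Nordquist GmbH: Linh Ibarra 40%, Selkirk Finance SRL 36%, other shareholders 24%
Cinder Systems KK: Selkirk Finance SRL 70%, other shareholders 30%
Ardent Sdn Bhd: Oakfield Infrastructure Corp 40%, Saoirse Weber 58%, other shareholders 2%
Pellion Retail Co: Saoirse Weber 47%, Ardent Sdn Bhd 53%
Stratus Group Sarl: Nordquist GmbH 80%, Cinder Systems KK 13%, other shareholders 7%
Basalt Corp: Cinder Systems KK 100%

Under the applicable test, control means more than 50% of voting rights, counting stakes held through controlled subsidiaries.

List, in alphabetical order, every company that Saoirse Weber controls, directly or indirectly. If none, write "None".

Saoirse holds 93% of Oakfield, so Saoirse controls Oakfield.
Oakfield and Saoirse together hold 40% + 58% = 98% of Ardent, so Saoirse controls Ardent.
Saoirse and Ardent together hold 47% + 53% = 100% of Pellion, so Saoirse controls Pellion.
No other company's threshold is met.

Ardent Sdn Bhd, Oakfield Infrastructure Corp, Pellion Retail Co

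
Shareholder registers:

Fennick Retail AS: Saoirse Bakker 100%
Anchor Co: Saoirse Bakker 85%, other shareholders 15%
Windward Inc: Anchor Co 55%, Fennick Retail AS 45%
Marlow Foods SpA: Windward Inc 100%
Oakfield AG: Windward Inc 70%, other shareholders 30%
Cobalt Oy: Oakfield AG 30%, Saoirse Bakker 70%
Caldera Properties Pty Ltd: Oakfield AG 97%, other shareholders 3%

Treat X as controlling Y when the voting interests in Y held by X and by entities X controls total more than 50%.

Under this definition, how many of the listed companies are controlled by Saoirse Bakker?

Saoirse holds 100% of Fennick, so Saoirse controls Fennick.
Saoirse holds 85% of Anchor, so Saoirse controls Anchor.
Anchor and Fennick together hold 55% + 45% = 100% of Windward, so Saoirse controls Windward.
Windward holds 100% of Marlow, so Saoirse controls Marlow.
Windward holds 70% of Oakfield, so Saoirse controls Oakfield.
Oakfield and Saoirse together hold 30% + 70% = 100% of Cobalt, so Saoirse controls Cobalt.
Oakfield holds 97% of Caldera, so Saoirse controls Caldera.
Saoirse controls 7 companies.

7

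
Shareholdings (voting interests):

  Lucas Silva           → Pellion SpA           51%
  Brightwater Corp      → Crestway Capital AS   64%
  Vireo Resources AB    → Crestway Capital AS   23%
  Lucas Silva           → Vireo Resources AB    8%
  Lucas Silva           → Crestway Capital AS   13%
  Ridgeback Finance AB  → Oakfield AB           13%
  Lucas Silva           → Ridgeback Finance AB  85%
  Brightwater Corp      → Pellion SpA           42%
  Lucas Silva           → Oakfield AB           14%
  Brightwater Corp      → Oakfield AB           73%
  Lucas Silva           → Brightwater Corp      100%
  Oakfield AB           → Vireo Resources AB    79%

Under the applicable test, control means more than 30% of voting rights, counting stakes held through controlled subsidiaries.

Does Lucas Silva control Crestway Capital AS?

Yes

Lucas holds 85% of Ridgeback, so Lucas controls Ridgeback.
Lucas holds 100% of Brightwater, so Lucas controls Brightwater.
Lucas and Brightwater and Ridgeback together hold 14% + 73% + 13% = 100% of Oakfield, so Lucas controls Oakfield.
Oakfield and Lucas together hold 79% + 8% = 87% of Vireo, so Lucas controls Vireo.
Vireo and Brightwater and Lucas together hold 23% + 64% + 13% = 100% of Crestway, so Lucas controls Crestway.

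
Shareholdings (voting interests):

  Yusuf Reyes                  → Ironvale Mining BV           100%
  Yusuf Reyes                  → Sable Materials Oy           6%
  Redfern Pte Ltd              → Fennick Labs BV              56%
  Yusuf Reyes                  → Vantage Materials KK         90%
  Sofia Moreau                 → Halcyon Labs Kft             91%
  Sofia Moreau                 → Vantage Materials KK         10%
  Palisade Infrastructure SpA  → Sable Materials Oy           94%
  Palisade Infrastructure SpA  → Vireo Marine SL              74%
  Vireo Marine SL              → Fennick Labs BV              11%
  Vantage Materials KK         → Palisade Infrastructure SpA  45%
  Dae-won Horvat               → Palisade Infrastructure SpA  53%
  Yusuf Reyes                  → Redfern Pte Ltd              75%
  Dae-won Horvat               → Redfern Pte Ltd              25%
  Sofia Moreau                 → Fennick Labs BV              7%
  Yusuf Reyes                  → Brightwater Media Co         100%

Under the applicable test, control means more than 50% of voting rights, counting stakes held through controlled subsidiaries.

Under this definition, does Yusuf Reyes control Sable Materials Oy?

Yusuf holds 100% of Brightwater, so Yusuf controls Brightwater.
Yusuf holds 75% of Redfern, so Yusuf controls Redfern.
Yusuf holds 100% of Ironvale, so Yusuf controls Ironvale.
Yusuf holds 90% of Vantage, so Yusuf controls Vantage.
Redfern holds 56% of Fennick, so Yusuf controls Fennick.
In Sable, Yusuf's side holds only 6%, not > 50%.
So Yusuf does not control Sable.

No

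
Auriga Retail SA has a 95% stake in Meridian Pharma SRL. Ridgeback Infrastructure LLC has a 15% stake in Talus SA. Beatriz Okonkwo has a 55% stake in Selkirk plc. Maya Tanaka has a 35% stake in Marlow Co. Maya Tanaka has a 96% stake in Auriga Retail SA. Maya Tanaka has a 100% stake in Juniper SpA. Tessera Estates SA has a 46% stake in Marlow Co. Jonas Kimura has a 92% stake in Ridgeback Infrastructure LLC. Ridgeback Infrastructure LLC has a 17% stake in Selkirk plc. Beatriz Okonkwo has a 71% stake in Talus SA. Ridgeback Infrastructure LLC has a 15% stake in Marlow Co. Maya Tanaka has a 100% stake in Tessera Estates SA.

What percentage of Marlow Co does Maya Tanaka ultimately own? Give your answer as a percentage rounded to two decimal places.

81.00%

Maya reaches Marlow along 2 paths.
Via Tessera: 100% × 46% = 46%.
Direct stake: 35% = 35%.
Total: 46% + 35% = 81%.
Rounded: 81.00%.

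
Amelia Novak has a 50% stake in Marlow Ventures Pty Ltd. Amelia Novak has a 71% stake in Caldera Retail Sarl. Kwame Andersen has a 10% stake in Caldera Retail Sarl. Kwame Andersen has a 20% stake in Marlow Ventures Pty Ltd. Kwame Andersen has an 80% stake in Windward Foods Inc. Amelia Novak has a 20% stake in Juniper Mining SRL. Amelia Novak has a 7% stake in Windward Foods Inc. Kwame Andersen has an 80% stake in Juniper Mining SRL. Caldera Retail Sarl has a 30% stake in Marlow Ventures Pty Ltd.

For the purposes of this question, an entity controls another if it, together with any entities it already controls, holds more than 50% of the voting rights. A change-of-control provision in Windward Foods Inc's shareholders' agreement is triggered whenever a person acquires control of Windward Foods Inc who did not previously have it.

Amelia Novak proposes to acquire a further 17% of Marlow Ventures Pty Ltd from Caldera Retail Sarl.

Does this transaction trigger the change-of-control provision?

The purchase adds only to Amelia's holdings (Caldera's stake shrinks), so Amelia is the only person who could newly come to control Windward.
Amelia holds 71% of Caldera, so Amelia controls Caldera.
Amelia and Caldera together hold 50% + 30% = 80% of Marlow, so Amelia controls Marlow.
In Windward, Amelia's side holds only 7%, not > 50%.
So before the transaction, Amelia does not control Windward.
After the purchase, Amelia's direct stake in Marlow rises to 50% + 17% = 67%, and Caldera's stake falls to 13%.
Amelia and Caldera together hold 67% + 13% = 80% of Marlow, so Amelia controls Marlow.
After the transaction, Amelia's side holds 7% of Windward, not > 50%, so Amelia still does not control Windward.
No new person acquires control, so the clause is not triggered.

No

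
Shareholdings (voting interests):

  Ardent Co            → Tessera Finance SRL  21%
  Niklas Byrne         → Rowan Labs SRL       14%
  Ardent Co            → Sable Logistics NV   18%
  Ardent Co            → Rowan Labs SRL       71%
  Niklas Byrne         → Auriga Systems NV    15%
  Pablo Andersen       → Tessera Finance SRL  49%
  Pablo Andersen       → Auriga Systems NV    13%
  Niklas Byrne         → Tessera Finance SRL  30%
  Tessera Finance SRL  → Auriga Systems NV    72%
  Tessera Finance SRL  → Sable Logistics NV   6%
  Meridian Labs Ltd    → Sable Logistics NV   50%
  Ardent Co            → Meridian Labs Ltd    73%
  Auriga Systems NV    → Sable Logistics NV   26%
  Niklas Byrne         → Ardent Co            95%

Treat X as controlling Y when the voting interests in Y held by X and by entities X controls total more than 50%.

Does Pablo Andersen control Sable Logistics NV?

No

Pablo's largest direct stake is 49% in Tessera, which does not meet the threshold, so Pablo controls no company.
Neither Pablo nor any entity Pablo controls holds any voting interest in Sable.
So Pablo does not control Sable.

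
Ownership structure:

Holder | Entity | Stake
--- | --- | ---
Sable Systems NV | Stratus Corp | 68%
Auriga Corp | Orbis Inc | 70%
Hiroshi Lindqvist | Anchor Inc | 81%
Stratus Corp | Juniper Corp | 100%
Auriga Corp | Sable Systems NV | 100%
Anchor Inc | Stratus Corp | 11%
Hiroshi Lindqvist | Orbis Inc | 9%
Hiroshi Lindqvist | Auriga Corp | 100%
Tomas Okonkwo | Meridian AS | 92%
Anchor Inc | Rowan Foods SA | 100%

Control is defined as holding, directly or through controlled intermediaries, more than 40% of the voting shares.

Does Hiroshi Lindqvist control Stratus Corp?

Hiroshi holds 81% of Anchor, so Hiroshi controls Anchor.
Hiroshi holds 100% of Auriga, so Hiroshi controls Auriga.
Auriga holds 100% of Sable, so Hiroshi controls Sable.
Anchor and Sable together hold 11% + 68% = 79% of Stratus, so Hiroshi controls Stratus.

Yes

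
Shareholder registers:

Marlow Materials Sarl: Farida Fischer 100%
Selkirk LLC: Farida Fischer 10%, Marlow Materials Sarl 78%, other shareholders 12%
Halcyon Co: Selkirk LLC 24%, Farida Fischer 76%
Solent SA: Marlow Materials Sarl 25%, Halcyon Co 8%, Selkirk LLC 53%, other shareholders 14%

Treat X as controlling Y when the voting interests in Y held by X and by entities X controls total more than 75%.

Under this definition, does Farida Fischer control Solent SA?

Yes

Farida holds 100% of Marlow, so Farida controls Marlow.
Farida and Marlow together hold 10% + 78% = 88% of Selkirk, so Farida controls Selkirk.
Selkirk and Farida together hold 24% + 76% = 100% of Halcyon, so Farida controls Halcyon.
Marlow and Halcyon and Selkirk together hold 25% + 8% + 53% = 86% of Solent, so Farida controls Solent.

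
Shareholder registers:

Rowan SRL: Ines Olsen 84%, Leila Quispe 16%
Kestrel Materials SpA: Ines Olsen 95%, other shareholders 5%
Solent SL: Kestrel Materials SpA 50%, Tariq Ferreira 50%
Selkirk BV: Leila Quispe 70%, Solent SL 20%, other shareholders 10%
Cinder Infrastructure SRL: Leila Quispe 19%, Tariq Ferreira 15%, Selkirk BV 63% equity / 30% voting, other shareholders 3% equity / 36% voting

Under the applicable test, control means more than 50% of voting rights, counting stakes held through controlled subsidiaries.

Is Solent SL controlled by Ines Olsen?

No

Ines holds 84% of Rowan, so Ines controls Rowan.
Ines holds 95% of Kestrel, so Ines controls Kestrel.
In Solent, Ines's side holds only 50%, not > 50%.
So Ines does not control Solent.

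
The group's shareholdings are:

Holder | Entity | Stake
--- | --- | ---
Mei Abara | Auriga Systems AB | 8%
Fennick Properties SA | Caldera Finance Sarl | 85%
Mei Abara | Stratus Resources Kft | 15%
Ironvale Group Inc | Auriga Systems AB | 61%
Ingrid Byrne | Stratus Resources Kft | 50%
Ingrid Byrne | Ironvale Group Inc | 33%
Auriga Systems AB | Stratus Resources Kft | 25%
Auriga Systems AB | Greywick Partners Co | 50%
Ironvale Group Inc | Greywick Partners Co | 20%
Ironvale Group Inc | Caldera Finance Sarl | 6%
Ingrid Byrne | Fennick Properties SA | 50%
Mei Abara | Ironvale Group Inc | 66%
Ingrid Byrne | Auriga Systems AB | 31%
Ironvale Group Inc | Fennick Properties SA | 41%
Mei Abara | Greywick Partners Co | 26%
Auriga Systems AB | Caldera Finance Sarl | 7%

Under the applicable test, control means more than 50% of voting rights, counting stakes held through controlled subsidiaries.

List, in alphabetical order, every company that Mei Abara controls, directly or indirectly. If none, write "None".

Mei holds 66% of Ironvale, so Mei controls Ironvale.
Mei and Ironvale together hold 8% + 61% = 69% of Auriga, so Mei controls Auriga.
Mei and Auriga and Ironvale together hold 26% + 50% + 20% = 96% of Greywick, so Mei controls Greywick.
No other company's threshold is met.

Auriga Systems AB, Greywick Partners Co, Ironvale Group Inc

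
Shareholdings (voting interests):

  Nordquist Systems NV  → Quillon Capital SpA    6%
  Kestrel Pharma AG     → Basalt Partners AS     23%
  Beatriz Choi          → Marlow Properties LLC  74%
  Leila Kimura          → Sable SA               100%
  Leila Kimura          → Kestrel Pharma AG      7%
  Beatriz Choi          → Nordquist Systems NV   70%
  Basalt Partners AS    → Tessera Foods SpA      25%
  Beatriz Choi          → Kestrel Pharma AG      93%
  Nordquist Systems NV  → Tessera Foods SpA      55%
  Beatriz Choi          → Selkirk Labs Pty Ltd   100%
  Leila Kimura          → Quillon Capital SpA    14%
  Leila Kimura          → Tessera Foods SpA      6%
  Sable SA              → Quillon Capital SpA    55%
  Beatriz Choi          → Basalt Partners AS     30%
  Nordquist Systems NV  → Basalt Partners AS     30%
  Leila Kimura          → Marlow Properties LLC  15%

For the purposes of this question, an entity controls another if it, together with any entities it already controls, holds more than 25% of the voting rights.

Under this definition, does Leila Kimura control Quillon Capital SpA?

Leila holds 100% of Sable, so Leila controls Sable.
Leila and Sable together hold 14% + 55% = 69% of Quillon, so Leila controls Quillon.

Yes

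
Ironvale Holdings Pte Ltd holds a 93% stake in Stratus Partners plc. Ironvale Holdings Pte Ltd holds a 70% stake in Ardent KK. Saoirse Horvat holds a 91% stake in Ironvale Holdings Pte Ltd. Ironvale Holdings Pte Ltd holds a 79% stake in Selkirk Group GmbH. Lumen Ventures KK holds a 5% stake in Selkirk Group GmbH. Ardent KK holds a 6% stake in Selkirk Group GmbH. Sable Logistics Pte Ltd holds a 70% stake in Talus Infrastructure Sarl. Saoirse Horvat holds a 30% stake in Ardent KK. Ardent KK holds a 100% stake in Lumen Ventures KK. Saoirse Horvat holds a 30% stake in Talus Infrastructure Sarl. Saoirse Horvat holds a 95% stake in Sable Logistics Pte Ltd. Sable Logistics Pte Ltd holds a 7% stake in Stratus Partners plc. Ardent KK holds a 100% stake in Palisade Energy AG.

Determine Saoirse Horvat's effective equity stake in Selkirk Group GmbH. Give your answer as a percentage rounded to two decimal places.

Saoirse reaches Selkirk along 5 paths.
Via Ironvale: 91% × 79% = 71.89%.
Via Ardent → Lumen: 30% × 100% × 5% = 1.5%.
Via Ironvale → Ardent → Lumen: 91% × 70% × 100% × 5% = 3.185%.
Via Ardent: 30% × 6% = 1.8%.
Via Ironvale → Ardent: 91% × 70% × 6% = 3.822%.
Total: 71.89% + 1.5% + 3.185% + 1.8% + 3.822% = 82.197%.
Rounded: 82.20%.

82.20%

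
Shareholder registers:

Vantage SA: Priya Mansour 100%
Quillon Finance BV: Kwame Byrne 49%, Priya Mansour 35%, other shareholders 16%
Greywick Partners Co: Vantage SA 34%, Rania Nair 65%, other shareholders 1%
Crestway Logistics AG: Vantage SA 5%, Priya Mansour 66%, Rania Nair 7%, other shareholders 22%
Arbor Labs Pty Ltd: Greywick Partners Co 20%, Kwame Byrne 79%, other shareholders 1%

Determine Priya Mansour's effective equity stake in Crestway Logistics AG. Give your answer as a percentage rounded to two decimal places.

71.00%

Priya reaches Crestway along 2 paths.
Via Vantage: 100% × 5% = 5%.
Direct stake: 66% = 66%.
Total: 5% + 66% = 71%.
Rounded: 71.00%.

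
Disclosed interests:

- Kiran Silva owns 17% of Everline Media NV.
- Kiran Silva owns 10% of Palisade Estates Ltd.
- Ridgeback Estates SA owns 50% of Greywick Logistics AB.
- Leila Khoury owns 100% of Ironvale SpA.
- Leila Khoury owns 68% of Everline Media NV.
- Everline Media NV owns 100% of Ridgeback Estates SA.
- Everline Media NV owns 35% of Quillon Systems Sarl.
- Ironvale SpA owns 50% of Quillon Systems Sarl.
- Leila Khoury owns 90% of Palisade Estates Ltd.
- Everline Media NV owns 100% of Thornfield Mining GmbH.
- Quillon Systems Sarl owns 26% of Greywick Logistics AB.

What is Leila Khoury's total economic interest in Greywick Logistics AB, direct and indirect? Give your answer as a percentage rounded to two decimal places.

53.19%

Leila reaches Greywick along 3 paths.
Via Everline → Ridgeback: 68% × 100% × 50% = 34%.
Via Everline → Quillon: 68% × 35% × 26% = 6.188%.
Via Ironvale → Quillon: 100% × 50% × 26% = 13%.
Total: 34% + 6.188% + 13% = 53.188%.
Rounded: 53.19%.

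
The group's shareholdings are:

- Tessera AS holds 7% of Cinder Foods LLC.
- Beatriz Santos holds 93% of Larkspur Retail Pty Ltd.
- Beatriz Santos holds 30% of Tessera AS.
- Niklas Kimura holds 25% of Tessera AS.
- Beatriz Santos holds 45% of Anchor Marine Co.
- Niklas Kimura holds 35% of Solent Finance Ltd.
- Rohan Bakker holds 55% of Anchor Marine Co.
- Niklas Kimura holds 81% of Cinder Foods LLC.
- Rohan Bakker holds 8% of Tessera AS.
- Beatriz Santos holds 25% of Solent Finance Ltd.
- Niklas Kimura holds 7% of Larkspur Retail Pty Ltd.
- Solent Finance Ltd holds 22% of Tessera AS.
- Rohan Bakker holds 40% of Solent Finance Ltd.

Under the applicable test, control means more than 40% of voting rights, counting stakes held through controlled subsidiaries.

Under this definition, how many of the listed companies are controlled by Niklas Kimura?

Niklas holds 81% of Cinder, so Niklas controls Cinder.
No other company's threshold is met.
Niklas controls 1 company.

1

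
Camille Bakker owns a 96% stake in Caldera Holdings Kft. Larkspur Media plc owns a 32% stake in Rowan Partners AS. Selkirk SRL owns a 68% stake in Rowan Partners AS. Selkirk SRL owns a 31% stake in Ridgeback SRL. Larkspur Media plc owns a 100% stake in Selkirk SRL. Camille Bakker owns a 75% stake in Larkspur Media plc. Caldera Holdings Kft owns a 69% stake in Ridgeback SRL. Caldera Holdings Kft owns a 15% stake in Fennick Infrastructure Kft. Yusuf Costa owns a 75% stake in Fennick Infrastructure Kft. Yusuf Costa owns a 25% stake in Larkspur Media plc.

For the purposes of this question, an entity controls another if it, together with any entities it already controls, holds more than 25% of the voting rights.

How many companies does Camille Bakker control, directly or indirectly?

Camille holds 75% of Larkspur, so Camille controls Larkspur.
Camille holds 96% of Caldera, so Camille controls Caldera.
Larkspur holds 100% of Selkirk, so Camille controls Selkirk.
Selkirk and Caldera together hold 31% + 69% = 100% of Ridgeback, so Camille controls Ridgeback.
Larkspur and Selkirk together hold 32% + 68% = 100% of Rowan, so Camille controls Rowan.
No other company's threshold is met.
Camille controls 5 companies.

5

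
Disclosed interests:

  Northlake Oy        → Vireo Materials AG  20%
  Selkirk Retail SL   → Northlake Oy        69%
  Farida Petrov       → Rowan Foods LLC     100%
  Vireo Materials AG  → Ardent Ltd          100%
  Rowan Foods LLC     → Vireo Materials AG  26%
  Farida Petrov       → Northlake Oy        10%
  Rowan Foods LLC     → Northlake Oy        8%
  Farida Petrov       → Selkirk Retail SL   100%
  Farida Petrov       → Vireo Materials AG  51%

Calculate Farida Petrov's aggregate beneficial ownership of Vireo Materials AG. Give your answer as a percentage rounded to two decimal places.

Farida reaches Vireo along 5 paths.
Direct stake: 51% = 51%.
Via Rowan: 100% × 26% = 26%.
Via Selkirk → Northlake: 100% × 69% × 20% = 13.8%.
Via Northlake: 10% × 20% = 2%.
Via Rowan → Northlake: 100% × 8% × 20% = 1.6%.
Total: 51% + 26% + 13.8% + 2% + 1.6% = 94.4%.
Rounded: 94.40%.

94.40%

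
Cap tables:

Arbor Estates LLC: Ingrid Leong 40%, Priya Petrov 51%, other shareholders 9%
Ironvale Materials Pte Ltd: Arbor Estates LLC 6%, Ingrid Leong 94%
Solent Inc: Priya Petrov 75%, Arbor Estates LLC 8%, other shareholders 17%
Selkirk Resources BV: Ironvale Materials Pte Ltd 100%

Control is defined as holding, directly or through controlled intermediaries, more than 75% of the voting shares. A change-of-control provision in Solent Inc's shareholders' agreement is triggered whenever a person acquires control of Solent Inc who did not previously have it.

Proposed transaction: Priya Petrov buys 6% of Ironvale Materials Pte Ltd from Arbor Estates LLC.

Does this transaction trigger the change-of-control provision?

No

The purchase adds only to Priya's holdings (Arbor's stake shrinks), so Priya is the only person who could newly come to control Solent.
Priya's largest direct stake is 75% in Solent, which does not meet the threshold, so Priya controls no company.
In Solent, Priya's side holds only 75%, not > 75%.
So before the transaction, Priya does not control Solent.
After the purchase, Priya holds 6% of Ironvale directly, and Arbor's stake falls to 0%.
Priya's side now holds 6% of Ironvale, not > 75%, so Priya still does not control Ironvale.
After the transaction, Priya's side holds 75% of Solent, not > 75%, so Priya still does not control Solent.
No new person acquires control, so the clause is not triggered.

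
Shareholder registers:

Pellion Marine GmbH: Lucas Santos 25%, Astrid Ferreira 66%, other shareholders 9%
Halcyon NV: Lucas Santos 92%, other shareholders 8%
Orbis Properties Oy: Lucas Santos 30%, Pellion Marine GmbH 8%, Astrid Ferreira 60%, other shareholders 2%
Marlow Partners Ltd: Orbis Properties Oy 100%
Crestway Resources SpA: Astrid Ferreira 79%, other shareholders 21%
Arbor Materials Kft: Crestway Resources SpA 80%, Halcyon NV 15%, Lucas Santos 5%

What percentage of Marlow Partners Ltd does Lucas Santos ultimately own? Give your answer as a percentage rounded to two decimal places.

Lucas reaches Marlow along 2 paths.
Via Orbis: 30% × 100% = 30%.
Via Pellion → Orbis: 25% × 8% × 100% = 2%.
Total: 30% + 2% = 32%.
Rounded: 32.00%.

32.00%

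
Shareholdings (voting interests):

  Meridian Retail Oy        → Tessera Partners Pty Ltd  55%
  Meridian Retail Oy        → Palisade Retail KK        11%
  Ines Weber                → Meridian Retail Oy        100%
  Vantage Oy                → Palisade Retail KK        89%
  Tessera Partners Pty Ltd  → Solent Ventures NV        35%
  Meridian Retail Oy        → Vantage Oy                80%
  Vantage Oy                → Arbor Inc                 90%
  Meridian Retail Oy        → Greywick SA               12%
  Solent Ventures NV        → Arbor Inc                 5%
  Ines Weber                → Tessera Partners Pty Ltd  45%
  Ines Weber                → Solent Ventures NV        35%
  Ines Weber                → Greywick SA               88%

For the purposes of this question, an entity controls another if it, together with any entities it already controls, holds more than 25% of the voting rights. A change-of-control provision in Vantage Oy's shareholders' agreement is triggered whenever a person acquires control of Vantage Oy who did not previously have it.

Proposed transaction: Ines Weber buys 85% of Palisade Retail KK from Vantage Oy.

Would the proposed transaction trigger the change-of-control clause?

No

The purchase adds only to Ines's holdings (Vantage's stake shrinks), so Ines is the only person who could newly come to control Vantage.
Ines holds 100% of Meridian, so Ines controls Meridian.
Meridian holds 80% of Vantage, so Ines controls Vantage.
So Ines already controls Vantage before the transaction.
After the purchase, Ines holds 85% of Palisade directly, and Vantage's stake falls to 4%.
Ines controlled Vantage already, so this is not a new person acquiring control; every other person's position is unchanged or reduced.
No new person acquires control, so the clause is not triggered.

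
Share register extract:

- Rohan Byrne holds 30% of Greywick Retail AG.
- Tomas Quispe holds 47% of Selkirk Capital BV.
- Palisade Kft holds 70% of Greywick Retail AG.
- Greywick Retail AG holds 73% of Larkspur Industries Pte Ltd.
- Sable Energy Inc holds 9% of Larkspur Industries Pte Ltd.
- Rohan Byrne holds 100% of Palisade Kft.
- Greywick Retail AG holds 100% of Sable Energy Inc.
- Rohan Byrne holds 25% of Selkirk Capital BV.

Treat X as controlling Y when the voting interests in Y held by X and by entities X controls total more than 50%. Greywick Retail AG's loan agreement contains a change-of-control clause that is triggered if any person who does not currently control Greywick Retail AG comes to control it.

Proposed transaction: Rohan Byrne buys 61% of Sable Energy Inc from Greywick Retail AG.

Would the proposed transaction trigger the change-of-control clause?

No

The purchase adds only to Rohan's holdings (Greywick's stake shrinks), so Rohan is the only person who could newly come to control Greywick.
Rohan holds 100% of Palisade, so Rohan controls Palisade.
Palisade and Rohan together hold 70% + 30% = 100% of Greywick, so Rohan controls Greywick.
So Rohan already controls Greywick before the transaction.
After the purchase, Rohan holds 61% of Sable directly, and Greywick's stake falls to 39%.
Rohan controlled Greywick already, so this is not a new person acquiring control; every other person's position is unchanged or reduced.
No new person acquires control, so the clause is not triggered.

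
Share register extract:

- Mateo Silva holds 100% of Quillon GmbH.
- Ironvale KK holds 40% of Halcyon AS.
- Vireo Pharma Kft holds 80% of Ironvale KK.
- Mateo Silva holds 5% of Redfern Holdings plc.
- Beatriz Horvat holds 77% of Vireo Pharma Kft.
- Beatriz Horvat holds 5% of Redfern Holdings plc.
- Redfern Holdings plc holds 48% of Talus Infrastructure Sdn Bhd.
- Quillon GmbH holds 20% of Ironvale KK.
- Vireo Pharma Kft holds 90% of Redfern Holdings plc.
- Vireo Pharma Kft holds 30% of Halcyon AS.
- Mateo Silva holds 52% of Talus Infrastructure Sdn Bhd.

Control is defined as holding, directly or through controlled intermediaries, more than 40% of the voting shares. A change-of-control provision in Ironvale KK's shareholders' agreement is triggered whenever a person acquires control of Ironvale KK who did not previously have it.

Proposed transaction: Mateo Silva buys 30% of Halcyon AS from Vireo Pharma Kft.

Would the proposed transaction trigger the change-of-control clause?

No

The purchase adds only to Mateo's holdings (Vireo's stake shrinks), so Mateo is the only person who could newly come to control Ironvale.
Mateo holds 100% of Quillon, so Mateo controls Quillon.
Mateo holds 52% of Talus, so Mateo controls Talus.
In Ironvale, Mateo's side holds only 20%, not > 40%.
So before the transaction, Mateo does not control Ironvale.
After the purchase, Mateo holds 30% of Halcyon directly, and Vireo's stake falls to 0%.
Mateo's side now holds 30% of Halcyon, not > 40%, so Mateo still does not control Halcyon.
After the transaction, Mateo's side holds 20% of Ironvale, not > 40%, so Mateo still does not control Ironvale.
No new person acquires control, so the clause is not triggered.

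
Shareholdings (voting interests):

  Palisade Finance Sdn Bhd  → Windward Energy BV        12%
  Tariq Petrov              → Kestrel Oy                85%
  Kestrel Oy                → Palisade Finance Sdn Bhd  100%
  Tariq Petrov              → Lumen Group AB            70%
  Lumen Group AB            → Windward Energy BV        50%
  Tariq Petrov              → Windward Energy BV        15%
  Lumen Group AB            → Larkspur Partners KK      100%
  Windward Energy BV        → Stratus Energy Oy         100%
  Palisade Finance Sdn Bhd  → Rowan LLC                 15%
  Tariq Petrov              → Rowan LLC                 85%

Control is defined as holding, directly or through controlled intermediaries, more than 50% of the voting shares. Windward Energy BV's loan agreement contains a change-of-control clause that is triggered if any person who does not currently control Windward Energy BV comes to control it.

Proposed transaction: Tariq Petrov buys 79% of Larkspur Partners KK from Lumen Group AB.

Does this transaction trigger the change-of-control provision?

No

The purchase adds only to Tariq's holdings (Lumen's stake shrinks), so Tariq is the only person who could newly come to control Windward.
Tariq holds 85% of Kestrel, so Tariq controls Kestrel.
Kestrel holds 100% of Palisade, so Tariq controls Palisade.
Tariq holds 70% of Lumen, so Tariq controls Lumen.
Lumen and Tariq and Palisade together hold 50% + 15% + 12% = 77% of Windward, so Tariq controls Windward.
So Tariq already controls Windward before the transaction.
After the purchase, Tariq holds 79% of Larkspur directly, and Lumen's stake falls to 21%.
Tariq controlled Windward already, so this is not a new person acquiring control; every other person's position is unchanged or reduced.
No new person acquires control, so the clause is not triggered.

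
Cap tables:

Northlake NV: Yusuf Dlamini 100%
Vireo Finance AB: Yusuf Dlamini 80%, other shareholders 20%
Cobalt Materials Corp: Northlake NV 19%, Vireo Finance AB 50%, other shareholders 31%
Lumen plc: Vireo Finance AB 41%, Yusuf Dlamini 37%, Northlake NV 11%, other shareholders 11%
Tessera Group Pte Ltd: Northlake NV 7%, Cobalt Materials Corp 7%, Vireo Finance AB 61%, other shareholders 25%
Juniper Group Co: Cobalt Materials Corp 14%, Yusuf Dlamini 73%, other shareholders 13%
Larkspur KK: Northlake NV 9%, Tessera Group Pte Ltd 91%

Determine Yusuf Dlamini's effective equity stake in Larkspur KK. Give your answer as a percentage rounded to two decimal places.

Yusuf reaches Larkspur along 5 paths.
Via Northlake: 100% × 9% = 9%.
Via Northlake → Tessera: 100% × 7% × 91% = 6.37%.
Via Northlake → Cobalt → Tessera: 100% × 19% × 7% × 91% = 1.2103%.
Via Vireo → Cobalt → Tessera: 80% × 50% × 7% × 91% = 2.548%.
Via Vireo → Tessera: 80% × 61% × 91% = 44.408%.
Total: 9% + 6.37% + 1.2103% + 2.548% + 44.408% = 63.5363%.
Rounded: 63.54%.

63.54%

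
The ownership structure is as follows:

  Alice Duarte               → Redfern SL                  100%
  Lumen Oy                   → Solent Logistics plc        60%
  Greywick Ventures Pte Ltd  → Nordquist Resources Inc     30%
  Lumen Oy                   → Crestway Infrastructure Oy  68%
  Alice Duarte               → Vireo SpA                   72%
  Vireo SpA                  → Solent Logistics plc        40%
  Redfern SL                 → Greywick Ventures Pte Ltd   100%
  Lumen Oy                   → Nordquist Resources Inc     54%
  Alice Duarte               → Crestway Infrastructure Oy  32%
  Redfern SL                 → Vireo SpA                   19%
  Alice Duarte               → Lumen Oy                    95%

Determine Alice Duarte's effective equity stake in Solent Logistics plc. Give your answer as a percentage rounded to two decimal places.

Alice reaches Solent along 3 paths.
Via Vireo: 72% × 40% = 28.8%.
Via Redfern → Vireo: 100% × 19% × 40% = 7.6%.
Via Lumen: 95% × 60% = 57%.
Total: 28.8% + 7.6% + 57% = 93.4%.
Rounded: 93.40%.

93.40%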